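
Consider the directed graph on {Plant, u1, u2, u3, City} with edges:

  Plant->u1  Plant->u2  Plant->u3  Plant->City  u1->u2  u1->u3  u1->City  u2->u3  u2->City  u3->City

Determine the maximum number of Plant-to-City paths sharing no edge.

4

Assign every edge capacity 1; by Menger, the answer equals the max flow.
Path Plant→City (+1); total 1.
Path Plant→u1→City (+1); total 2.
Path Plant→u2→City (+1); total 3.
Path Plant→u3→City (+1); total 4.
No residual Plant→City path; max flow = 4.
Certifying cut of size 4: {Plant→City, Plant→u1, Plant→u2, Plant→u3}.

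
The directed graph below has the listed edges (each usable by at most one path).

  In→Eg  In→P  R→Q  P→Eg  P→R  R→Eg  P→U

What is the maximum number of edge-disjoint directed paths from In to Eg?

Assign every edge capacity 1; by Menger, the answer equals the max flow.
Path In→Eg (+1); total 1.
Path In→P→Eg (+1); total 2.
No residual In→Eg path; max flow = 2.
Certifying cut of size 2: {In→Eg, In→P}.

2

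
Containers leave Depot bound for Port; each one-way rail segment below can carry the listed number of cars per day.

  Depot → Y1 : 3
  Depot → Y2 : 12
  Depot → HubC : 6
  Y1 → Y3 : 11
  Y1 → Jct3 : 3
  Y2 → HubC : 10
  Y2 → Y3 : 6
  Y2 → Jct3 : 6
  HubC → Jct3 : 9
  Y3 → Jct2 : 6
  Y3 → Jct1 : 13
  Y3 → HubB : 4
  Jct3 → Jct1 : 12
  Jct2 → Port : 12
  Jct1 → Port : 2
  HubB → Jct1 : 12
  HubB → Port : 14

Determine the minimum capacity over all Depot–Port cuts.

11

Augment Depot→Y1→Y3→Jct2→Port: bottleneck 3, flow now 3.
Augment Depot→Y2→Y3→Jct2→Port: bottleneck 3, flow now 6.
Augment Depot→Y2→Y3→Jct1→Port: bottleneck 2, flow now 8.
Augment Depot→Y2→Y3→HubB→Port: bottleneck 1, flow now 9.
Augment Depot→Y2→Jct3→Jct1→Y3→HubB→Port: bottleneck 2, flow now 11. (uses reverse residual edge)
No augmenting path remains; maximum flow = 11.
By max-flow min-cut, the minimum cut capacity equals the max flow.
In the residual graph, reachable from Depot: {Depot, Y2, HubC, Jct3, Jct1}.
Min-cut edges: Depot→Y1 (3), Y2→Y3 (6), Jct1→Port (2); capacity 3 + 6 + 2 = 11.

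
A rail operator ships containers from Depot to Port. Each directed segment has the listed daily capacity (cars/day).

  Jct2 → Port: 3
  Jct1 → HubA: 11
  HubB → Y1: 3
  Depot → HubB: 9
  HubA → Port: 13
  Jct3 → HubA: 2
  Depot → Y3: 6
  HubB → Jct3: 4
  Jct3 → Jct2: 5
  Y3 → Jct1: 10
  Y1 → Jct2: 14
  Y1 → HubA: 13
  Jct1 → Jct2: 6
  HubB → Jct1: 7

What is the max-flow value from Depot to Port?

15

Augment Depot→HubB→Jct1→Jct2→Port: bottleneck 3, flow now 3.
Augment Depot→HubB→Jct1→HubA→Port: bottleneck 4, flow now 7.
Augment Depot→HubB→Y1→HubA→Port: bottleneck 2, flow now 9.
Augment Depot→Y3→Jct1→HubA→Port: bottleneck 6, flow now 15.
No augmenting path remains; maximum flow = 15.
In the residual graph, reachable from Depot: {Depot}.
Min-cut edges: Depot→HubB (9), Depot→Y3 (6); capacity 9 + 6 = 15.
This cut is saturated, so no flow can exceed 15.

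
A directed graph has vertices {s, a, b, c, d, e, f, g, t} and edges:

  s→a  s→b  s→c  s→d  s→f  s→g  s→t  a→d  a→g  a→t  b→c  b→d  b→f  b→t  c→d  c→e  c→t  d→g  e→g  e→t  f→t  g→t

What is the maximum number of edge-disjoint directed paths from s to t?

6

Assign every edge capacity 1; by Menger, the answer equals the max flow.
Path s→t (+1); total 1.
Path s→a→t (+1); total 2.
Path s→b→t (+1); total 3.
Path s→c→t (+1); total 4.
Path s→f→t (+1); total 5.
Path s→g→t (+1); total 6.
No residual s→t path; max flow = 6.
Certifying cut of size 6: {g→t, s→a, s→b, s→c, s→f, s→t}.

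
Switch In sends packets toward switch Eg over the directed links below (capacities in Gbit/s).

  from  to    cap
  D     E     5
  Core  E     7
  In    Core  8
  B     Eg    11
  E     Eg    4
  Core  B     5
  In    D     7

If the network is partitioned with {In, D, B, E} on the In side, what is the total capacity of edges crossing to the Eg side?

Edges leaving {In, D, B, E}: In→Core (8), B→Eg (11), E→Eg (4).
Cut capacity = 8 + 11 + 4 = 23.

23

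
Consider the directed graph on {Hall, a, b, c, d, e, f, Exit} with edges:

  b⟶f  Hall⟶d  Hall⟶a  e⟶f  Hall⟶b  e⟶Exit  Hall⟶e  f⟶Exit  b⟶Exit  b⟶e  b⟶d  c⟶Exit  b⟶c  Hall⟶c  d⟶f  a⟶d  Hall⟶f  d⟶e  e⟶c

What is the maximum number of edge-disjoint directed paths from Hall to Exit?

Assign every edge capacity 1; by Menger, the answer equals the max flow.
Path Hall→b→Exit (+1); total 1.
Path Hall→c→Exit (+1); total 2.
Path Hall→e→Exit (+1); total 3.
Path Hall→f→Exit (+1); total 4.
No residual Hall→Exit path; max flow = 4.
Certifying cut of size 4: {Hall→b, c→Exit, e→Exit, f→Exit}.

4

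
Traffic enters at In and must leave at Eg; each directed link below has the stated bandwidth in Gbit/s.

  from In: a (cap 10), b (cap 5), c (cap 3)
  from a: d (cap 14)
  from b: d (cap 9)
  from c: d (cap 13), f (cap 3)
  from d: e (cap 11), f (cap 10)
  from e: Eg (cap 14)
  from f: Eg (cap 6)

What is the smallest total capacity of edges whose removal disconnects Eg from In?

17

Augment In→c→f→Eg: bottleneck 3, flow now 3.
Augment In→a→d→e→Eg: bottleneck 10, flow now 13.
Augment In→b→d→e→Eg: bottleneck 1, flow now 14.
Augment In→b→d→f→Eg: bottleneck 3, flow now 17.
No augmenting path remains; maximum flow = 17.
By max-flow min-cut, the minimum cut capacity equals the max flow.
In the residual graph, reachable from In: {In, a, b, c, d, f}.
Min-cut edges: d→e (11), f→Eg (6); capacity 11 + 6 = 17.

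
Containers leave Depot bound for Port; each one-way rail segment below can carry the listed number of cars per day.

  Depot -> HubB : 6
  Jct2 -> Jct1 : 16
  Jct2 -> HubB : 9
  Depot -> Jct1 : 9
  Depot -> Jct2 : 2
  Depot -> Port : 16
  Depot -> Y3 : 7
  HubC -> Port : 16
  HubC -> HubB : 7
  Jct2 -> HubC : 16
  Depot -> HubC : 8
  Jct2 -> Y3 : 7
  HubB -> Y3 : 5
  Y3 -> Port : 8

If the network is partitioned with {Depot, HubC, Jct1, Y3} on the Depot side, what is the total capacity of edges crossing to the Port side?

Edges leaving {Depot, HubC, Jct1, Y3}: Depot→Jct2 (2), Depot→HubB (6), Depot→Port (16), HubC→HubB (7), HubC→Port (16), Y3→Port (8).
Cut capacity = 2 + 6 + 16 + 7 + 16 + 8 = 55.

55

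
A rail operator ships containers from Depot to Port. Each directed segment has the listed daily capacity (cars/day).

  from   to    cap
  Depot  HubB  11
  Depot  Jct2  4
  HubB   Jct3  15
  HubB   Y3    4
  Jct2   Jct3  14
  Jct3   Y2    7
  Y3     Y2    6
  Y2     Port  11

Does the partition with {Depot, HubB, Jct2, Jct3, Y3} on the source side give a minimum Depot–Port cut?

Given cut capacity: 7 + 6 = 13.
Augment Depot→HubB→Jct3→Y2→Port: bottleneck 7, flow now 7.
Augment Depot→HubB→Y3→Y2→Port: bottleneck 4, flow now 11.
No augmenting path remains; maximum flow = 11.
In the residual graph, reachable from Depot: {Depot, HubB, Jct2, Jct3}.
Min-cut edges: HubB→Y3 (4), Jct3→Y2 (7); capacity 4 + 7 = 11.
Cut capacity 13 exceeds the max flow 11, so it is not minimum.

No — its capacity is 13, but the minimum cut has capacity 11.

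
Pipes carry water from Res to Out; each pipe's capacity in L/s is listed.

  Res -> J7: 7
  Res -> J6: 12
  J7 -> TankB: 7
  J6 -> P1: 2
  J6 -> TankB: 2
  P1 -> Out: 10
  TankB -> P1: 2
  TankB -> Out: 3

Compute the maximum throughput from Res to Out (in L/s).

Augment Res→J7→TankB→Out: bottleneck 3, flow now 3.
Augment Res→J6→P1→Out: bottleneck 2, flow now 5.
Augment Res→J7→TankB→P1→Out: bottleneck 2, flow now 7.
No augmenting path remains; maximum flow = 7.
In the residual graph, reachable from Res: {Res, J7, J6, TankB}.
Min-cut edges: J6→P1 (2), TankB→P1 (2), TankB→Out (3); capacity 2 + 2 + 3 = 7.
This cut is saturated, so no flow can exceed 7.

7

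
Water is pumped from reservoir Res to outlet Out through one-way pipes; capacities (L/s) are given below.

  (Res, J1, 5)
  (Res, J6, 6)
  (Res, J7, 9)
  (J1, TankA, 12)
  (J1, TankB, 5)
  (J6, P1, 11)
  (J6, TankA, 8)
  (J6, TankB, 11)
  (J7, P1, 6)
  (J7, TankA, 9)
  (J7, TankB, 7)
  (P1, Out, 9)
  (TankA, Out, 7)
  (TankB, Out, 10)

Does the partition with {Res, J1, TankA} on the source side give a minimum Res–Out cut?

No — its capacity is 27, but the minimum cut has capacity 20.

Given cut capacity: 6 + 9 + 5 + 7 = 27.
Augment Res→J1→TankA→Out: bottleneck 5, flow now 5.
Augment Res→J6→P1→Out: bottleneck 6, flow now 11.
Augment Res→J7→P1→Out: bottleneck 3, flow now 14.
Augment Res→J7→TankA→Out: bottleneck 2, flow now 16.
Augment Res→J7→TankB→Out: bottleneck 4, flow now 20.
No augmenting path remains; maximum flow = 20.
In the residual graph, reachable from Res: {Res}.
Min-cut edges: Res→J1 (5), Res→J6 (6), Res→J7 (9); capacity 5 + 6 + 9 = 20.
Cut capacity 27 exceeds the max flow 20, so it is not minimum.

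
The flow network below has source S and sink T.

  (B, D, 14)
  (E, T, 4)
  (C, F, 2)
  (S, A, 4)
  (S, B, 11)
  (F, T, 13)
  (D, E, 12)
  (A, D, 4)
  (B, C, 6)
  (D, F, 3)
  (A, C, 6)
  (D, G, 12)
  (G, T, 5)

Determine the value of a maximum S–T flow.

Augment S→A→C→F→T: bottleneck 2, flow now 2.
Augment S→A→D→E→T: bottleneck 2, flow now 4.
Augment S→B→D→E→T: bottleneck 2, flow now 6.
Augment S→B→D→F→T: bottleneck 3, flow now 9.
Augment S→B→D→G→T: bottleneck 5, flow now 14.
No augmenting path remains; maximum flow = 14.
In the residual graph, reachable from S: {S, A, B, C, D, E, G}.
Min-cut edges: C→F (2), D→F (3), E→T (4), G→T (5); capacity 2 + 3 + 4 + 5 = 14.
This cut is saturated, so no flow can exceed 14.

14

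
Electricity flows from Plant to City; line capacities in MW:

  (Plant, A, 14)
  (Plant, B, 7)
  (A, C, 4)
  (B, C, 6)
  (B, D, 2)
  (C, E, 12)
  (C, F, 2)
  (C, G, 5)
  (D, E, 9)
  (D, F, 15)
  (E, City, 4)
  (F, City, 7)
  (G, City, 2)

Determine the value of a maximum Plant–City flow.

10

Augment Plant→A→C→E→City: bottleneck 4, flow now 4.
Augment Plant→B→C→F→City: bottleneck 2, flow now 6.
Augment Plant→B→C→G→City: bottleneck 2, flow now 8.
Augment Plant→B→D→F→City: bottleneck 2, flow now 10.
No augmenting path remains; maximum flow = 10.
In the residual graph, reachable from Plant: {Plant, A, B, C, E, G}.
Min-cut edges: B→D (2), C→F (2), E→City (4), G→City (2); capacity 2 + 2 + 4 + 2 = 10.
This cut is saturated, so no flow can exceed 10.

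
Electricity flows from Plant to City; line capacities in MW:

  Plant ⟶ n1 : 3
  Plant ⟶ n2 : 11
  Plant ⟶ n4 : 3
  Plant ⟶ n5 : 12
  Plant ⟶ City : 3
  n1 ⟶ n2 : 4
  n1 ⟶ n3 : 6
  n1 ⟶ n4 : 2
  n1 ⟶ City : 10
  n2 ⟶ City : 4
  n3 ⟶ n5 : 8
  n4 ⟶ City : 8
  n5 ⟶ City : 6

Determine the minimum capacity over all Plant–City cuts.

Augment Plant→City: bottleneck 3, flow now 3.
Augment Plant→n1→City: bottleneck 3, flow now 6.
Augment Plant→n2→City: bottleneck 4, flow now 10.
Augment Plant→n4→City: bottleneck 3, flow now 13.
Augment Plant→n5→City: bottleneck 6, flow now 19.
No augmenting path remains; maximum flow = 19.
By max-flow min-cut, the minimum cut capacity equals the max flow.
In the residual graph, reachable from Plant: {Plant, n2, n5}.
Min-cut edges: Plant→n1 (3), Plant→n4 (3), Plant→City (3), n2→City (4), n5→City (6); capacity 3 + 3 + 3 + 4 + 6 = 19.

19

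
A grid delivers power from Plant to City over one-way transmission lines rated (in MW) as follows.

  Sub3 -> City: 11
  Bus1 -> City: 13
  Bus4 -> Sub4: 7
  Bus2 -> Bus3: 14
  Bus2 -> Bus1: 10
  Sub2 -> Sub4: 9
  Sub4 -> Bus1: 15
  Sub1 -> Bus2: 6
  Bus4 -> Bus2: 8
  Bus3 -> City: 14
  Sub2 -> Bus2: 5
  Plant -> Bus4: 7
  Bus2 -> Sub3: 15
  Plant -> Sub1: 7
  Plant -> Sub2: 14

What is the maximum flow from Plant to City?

Augment Plant→Bus4→Sub4→Bus1→City: bottleneck 7, flow now 7.
Augment Plant→Sub2→Sub4→Bus1→City: bottleneck 6, flow now 13.
Augment Plant→Sub2→Bus2→Bus3→City: bottleneck 5, flow now 18.
Augment Plant→Sub1→Bus2→Bus3→City: bottleneck 6, flow now 24.
Augment Plant→Sub2→Sub4→Bus4→Bus2→Bus3→City: bottleneck 3, flow now 27. (uses reverse residual edge)
No augmenting path remains; maximum flow = 27.
In the residual graph, reachable from Plant: {Plant, Sub1}.
Min-cut edges: Plant→Bus4 (7), Plant→Sub2 (14), Sub1→Bus2 (6); capacity 7 + 14 + 6 = 27.
This cut is saturated, so no flow can exceed 27.

27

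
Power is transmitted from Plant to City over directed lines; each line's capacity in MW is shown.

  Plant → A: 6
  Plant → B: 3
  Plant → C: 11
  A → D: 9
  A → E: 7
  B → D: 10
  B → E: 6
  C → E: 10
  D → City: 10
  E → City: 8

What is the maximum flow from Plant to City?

17

Augment Plant→A→D→City: bottleneck 6, flow now 6.
Augment Plant→B→D→City: bottleneck 3, flow now 9.
Augment Plant→C→E→City: bottleneck 8, flow now 17.
No augmenting path remains; maximum flow = 17.
In the residual graph, reachable from Plant: {Plant, C, E}.
Min-cut edges: Plant→A (6), Plant→B (3), E→City (8); capacity 6 + 3 + 8 = 17.
This cut is saturated, so no flow can exceed 17.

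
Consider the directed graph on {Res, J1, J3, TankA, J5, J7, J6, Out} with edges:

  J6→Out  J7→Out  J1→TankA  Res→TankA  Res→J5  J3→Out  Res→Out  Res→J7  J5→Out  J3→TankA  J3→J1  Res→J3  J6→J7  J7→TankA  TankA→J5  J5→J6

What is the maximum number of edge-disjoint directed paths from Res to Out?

Assign every edge capacity 1; by Menger, the answer equals the max flow.
Path Res→Out (+1); total 1.
Path Res→J3→Out (+1); total 2.
Path Res→J5→Out (+1); total 3.
Path Res→J7→Out (+1); total 4.
Path Res→TankA→J5→J6→Out (+1); total 5.
No residual Res→Out path; max flow = 5.
Certifying cut of size 5: {Res→J3, Res→J5, Res→J7, Res→Out, Res→TankA}.

5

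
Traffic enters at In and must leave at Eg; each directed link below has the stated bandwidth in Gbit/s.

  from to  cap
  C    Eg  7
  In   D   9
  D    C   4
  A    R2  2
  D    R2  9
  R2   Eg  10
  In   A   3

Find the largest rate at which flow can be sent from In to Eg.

11

Augment In→D→R2→Eg: bottleneck 9, flow now 9.
Augment In→A→R2→Eg: bottleneck 1, flow now 10.
Augment In→A→R2→D→C→Eg: bottleneck 1, flow now 11. (uses reverse residual edge)
No augmenting path remains; maximum flow = 11.
In the residual graph, reachable from In: {In, A}.
Min-cut edges: In→D (9), A→R2 (2); capacity 9 + 2 = 11.
This cut is saturated, so no flow can exceed 11.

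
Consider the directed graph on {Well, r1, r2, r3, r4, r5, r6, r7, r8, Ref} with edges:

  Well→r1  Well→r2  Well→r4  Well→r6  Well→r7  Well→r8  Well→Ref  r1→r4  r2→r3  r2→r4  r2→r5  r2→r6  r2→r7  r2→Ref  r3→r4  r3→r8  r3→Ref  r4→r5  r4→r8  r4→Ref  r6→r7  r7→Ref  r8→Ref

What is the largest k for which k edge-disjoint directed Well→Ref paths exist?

Assign every edge capacity 1; by Menger, the answer equals the max flow.
Path Well→Ref (+1); total 1.
Path Well→r2→Ref (+1); total 2.
Path Well→r4→Ref (+1); total 3.
Path Well→r7→Ref (+1); total 4.
Path Well→r8→Ref (+1); total 5.
No residual Well→Ref path; max flow = 5.
Certifying cut of size 5: {Well→Ref, Well→r2, r4→Ref, r7→Ref, r8→Ref}.

5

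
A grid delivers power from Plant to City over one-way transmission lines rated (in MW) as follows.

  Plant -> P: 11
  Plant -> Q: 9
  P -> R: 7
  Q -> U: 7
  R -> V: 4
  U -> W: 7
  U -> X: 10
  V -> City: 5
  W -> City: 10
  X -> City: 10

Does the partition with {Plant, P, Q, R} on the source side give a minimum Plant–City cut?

Yes — it is a minimum cut (capacity 11).

Given cut capacity: 7 + 4 = 11.
Augment Plant→P→R→V→City: bottleneck 4, flow now 4.
Augment Plant→Q→U→W→City: bottleneck 7, flow now 11.
No augmenting path remains; maximum flow = 11.
Cut capacity 11 equals the max flow, so it is a minimum cut.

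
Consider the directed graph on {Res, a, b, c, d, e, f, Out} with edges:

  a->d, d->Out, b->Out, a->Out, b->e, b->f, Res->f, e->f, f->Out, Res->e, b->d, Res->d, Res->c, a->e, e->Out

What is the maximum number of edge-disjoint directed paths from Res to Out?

Assign every edge capacity 1; by Menger, the answer equals the max flow.
Path Res→d→Out (+1); total 1.
Path Res→e→Out (+1); total 2.
Path Res→f→Out (+1); total 3.
No residual Res→Out path; max flow = 3.
Certifying cut of size 3: {Res→d, Res→e, Res→f}.

3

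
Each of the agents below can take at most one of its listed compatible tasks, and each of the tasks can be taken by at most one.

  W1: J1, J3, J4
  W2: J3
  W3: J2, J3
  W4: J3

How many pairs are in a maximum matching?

3

Unit-capacity flow: source→left, listed edges, right→sink; max matching = max flow.
Augmenting path W1→J1 (+1); matched 1.
Augmenting path W2→J3 (+1); matched 2.
Augmenting path W3→J2 (+1); matched 3.
No augmenting path remains; maximum matching = 3.
König certificate: {W1, W3, J3} is a vertex cover of size 3 (every listed pair touches it), so no matching can be larger.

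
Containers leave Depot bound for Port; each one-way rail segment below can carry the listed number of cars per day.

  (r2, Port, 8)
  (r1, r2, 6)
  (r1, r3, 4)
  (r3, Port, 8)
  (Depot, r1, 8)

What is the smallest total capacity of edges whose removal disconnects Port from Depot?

Augment Depot→r1→r2→Port: bottleneck 6, flow now 6.
Augment Depot→r1→r3→Port: bottleneck 2, flow now 8.
No augmenting path remains; maximum flow = 8.
By max-flow min-cut, the minimum cut capacity equals the max flow.
In the residual graph, reachable from Depot: {Depot}.
Min-cut edges: Depot→r1 (8); capacity 8 = 8.

8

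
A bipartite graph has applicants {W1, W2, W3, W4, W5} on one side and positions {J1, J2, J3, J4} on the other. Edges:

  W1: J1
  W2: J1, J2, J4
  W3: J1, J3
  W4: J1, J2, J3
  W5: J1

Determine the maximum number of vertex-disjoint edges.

4

Unit-capacity flow: source→left, listed edges, right→sink; max matching = max flow.
Augmenting path W1→J1 (+1); matched 1.
Augmenting path W2→J2 (+1); matched 2.
Augmenting path W3→J3 (+1); matched 3.
Augmenting path W4→J2→W2→J4 (+1); matched 4.
No augmenting path remains; maximum matching = 4.
König certificate: {W2, W3, W4, J1} is a vertex cover of size 4 (every listed pair touches it), so no matching can be larger.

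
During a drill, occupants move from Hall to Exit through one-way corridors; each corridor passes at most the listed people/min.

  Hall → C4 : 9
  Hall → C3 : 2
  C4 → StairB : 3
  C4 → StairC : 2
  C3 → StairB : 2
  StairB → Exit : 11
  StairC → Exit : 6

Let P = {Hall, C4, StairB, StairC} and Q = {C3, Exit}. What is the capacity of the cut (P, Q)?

Edges leaving {Hall, C4, StairB, StairC}: Hall→C3 (2), StairB→Exit (11), StairC→Exit (6).
Cut capacity = 2 + 11 + 6 = 19.

19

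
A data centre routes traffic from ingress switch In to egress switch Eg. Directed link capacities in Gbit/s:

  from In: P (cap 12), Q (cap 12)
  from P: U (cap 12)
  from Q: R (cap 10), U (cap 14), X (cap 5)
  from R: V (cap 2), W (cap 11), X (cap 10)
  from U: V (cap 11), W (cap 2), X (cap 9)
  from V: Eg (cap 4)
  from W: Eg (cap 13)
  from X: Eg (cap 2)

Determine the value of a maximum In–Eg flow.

18

Augment In→Q→X→Eg: bottleneck 2, flow now 2.
Augment In→P→U→V→Eg: bottleneck 4, flow now 6.
Augment In→P→U→W→Eg: bottleneck 2, flow now 8.
Augment In→Q→R→W→Eg: bottleneck 10, flow now 18.
No augmenting path remains; maximum flow = 18.
In the residual graph, reachable from In: {In, P, Q, U, V, X}.
Min-cut edges: Q→R (10), U→W (2), V→Eg (4), X→Eg (2); capacity 10 + 2 + 4 + 2 = 18.
This cut is saturated, so no flow can exceed 18.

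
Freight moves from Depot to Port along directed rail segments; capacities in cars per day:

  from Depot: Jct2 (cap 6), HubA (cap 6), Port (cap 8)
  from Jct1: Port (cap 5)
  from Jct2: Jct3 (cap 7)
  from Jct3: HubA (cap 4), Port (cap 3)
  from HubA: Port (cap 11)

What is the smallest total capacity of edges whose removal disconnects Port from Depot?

Augment Depot→Port: bottleneck 8, flow now 8.
Augment Depot→HubA→Port: bottleneck 6, flow now 14.
Augment Depot→Jct2→Jct3→Port: bottleneck 3, flow now 17.
Augment Depot→Jct2→Jct3→HubA→Port: bottleneck 3, flow now 20.
No augmenting path remains; maximum flow = 20.
By max-flow min-cut, the minimum cut capacity equals the max flow.
In the residual graph, reachable from Depot: {Depot}.
Min-cut edges: Depot→Jct2 (6), Depot→HubA (6), Depot→Port (8); capacity 6 + 6 + 8 = 20.

20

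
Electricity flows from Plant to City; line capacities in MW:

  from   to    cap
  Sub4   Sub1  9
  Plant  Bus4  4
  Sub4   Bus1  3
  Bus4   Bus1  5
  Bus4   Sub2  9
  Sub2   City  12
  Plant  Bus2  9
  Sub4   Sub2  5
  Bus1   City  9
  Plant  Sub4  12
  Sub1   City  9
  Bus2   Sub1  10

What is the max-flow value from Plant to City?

Augment Plant→Sub4→Sub1→City: bottleneck 9, flow now 9.
Augment Plant→Sub4→Sub2→City: bottleneck 3, flow now 12.
Augment Plant→Bus4→Sub2→City: bottleneck 4, flow now 16.
Augment Plant→Bus2→Sub1→Sub4→Sub2→City: bottleneck 2, flow now 18. (uses reverse residual edge)
Augment Plant→Bus2→Sub1→Sub4→Bus1→City: bottleneck 3, flow now 21. (uses reverse residual edge)
No augmenting path remains; maximum flow = 21.
In the residual graph, reachable from Plant: {Plant, Sub4, Bus2, Sub1}.
Min-cut edges: Plant→Bus4 (4), Sub4→Sub2 (5), Sub4→Bus1 (3), Sub1→City (9); capacity 4 + 5 + 3 + 9 = 21.
This cut is saturated, so no flow can exceed 21.

21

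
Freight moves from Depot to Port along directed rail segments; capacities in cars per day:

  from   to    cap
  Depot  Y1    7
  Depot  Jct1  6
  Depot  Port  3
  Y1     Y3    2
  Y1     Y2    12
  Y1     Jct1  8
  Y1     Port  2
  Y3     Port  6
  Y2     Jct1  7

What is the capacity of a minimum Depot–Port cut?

7

Augment Depot→Port: bottleneck 3, flow now 3.
Augment Depot→Y1→Port: bottleneck 2, flow now 5.
Augment Depot→Y1→Y3→Port: bottleneck 2, flow now 7.
No augmenting path remains; maximum flow = 7.
By max-flow min-cut, the minimum cut capacity equals the max flow.
In the residual graph, reachable from Depot: {Depot, Y1, Y2, Jct1}.
Min-cut edges: Depot→Port (3), Y1→Y3 (2), Y1→Port (2); capacity 3 + 2 + 2 = 7.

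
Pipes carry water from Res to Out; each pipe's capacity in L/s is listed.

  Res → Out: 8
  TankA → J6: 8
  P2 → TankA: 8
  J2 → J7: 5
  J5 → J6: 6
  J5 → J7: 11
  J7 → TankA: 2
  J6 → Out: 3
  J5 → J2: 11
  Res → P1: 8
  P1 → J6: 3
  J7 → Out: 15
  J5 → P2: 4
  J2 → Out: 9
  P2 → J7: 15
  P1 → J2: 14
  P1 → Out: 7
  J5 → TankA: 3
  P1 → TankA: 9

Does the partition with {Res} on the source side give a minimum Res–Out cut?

Given cut capacity: 8 + 8 = 16.
Augment Res→Out: bottleneck 8, flow now 8.
Augment Res→P1→Out: bottleneck 7, flow now 15.
Augment Res→P1→J2→Out: bottleneck 1, flow now 16.
No augmenting path remains; maximum flow = 16.
Cut capacity 16 equals the max flow, so it is a minimum cut.

Yes — it is a minimum cut (capacity 16).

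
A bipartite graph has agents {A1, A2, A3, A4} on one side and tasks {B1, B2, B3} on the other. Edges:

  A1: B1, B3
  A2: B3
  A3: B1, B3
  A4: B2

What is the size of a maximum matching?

Unit-capacity flow: source→left, listed edges, right→sink; max matching = max flow.
Augmenting path A1→B1 (+1); matched 1.
Augmenting path A2→B3 (+1); matched 2.
Augmenting path A4→B2 (+1); matched 3.
No augmenting path remains; maximum matching = 3.
König certificate: {A4, B1, B3} is a vertex cover of size 3 (every listed pair touches it), so no matching can be larger.

3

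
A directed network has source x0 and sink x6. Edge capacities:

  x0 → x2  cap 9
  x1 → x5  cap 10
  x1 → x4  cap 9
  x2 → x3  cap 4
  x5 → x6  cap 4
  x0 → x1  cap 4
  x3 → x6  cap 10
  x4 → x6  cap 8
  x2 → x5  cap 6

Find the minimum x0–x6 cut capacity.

12

Augment x0→x1→x4→x6: bottleneck 4, flow now 4.
Augment x0→x2→x3→x6: bottleneck 4, flow now 8.
Augment x0→x2→x5→x6: bottleneck 4, flow now 12.
No augmenting path remains; maximum flow = 12.
By max-flow min-cut, the minimum cut capacity equals the max flow.
In the residual graph, reachable from x0: {x0, x2, x5}.
Min-cut edges: x0→x1 (4), x2→x3 (4), x5→x6 (4); capacity 4 + 4 + 4 = 12.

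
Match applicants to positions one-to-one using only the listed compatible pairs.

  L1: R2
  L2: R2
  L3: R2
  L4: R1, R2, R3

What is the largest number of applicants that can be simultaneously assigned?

2

Unit-capacity flow: source→left, listed edges, right→sink; max matching = max flow.
Augmenting path L1→R2 (+1); matched 1.
Augmenting path L4→R1 (+1); matched 2.
No augmenting path remains; maximum matching = 2.
König certificate: {L4, R2} is a vertex cover of size 2 (every listed pair touches it), so no matching can be larger.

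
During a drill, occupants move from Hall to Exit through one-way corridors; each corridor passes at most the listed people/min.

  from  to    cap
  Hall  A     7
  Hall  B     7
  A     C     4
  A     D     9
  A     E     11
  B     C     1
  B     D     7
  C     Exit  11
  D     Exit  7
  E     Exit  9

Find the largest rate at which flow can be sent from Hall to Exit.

Augment Hall→A→C→Exit: bottleneck 4, flow now 4.
Augment Hall→A→D→Exit: bottleneck 3, flow now 7.
Augment Hall→B→C→Exit: bottleneck 1, flow now 8.
Augment Hall→B→D→Exit: bottleneck 4, flow now 12.
Augment Hall→B→D→A→E→Exit: bottleneck 2, flow now 14. (uses reverse residual edge)
No augmenting path remains; maximum flow = 14.
In the residual graph, reachable from Hall: {Hall}.
Min-cut edges: Hall→A (7), Hall→B (7); capacity 7 + 7 = 14.
This cut is saturated, so no flow can exceed 14.

14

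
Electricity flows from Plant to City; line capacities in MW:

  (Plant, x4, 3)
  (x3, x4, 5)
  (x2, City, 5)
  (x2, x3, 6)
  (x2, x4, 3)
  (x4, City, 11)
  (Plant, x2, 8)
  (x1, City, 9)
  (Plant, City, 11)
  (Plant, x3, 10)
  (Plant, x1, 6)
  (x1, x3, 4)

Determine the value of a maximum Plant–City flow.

Augment Plant→City: bottleneck 11, flow now 11.
Augment Plant→x1→City: bottleneck 6, flow now 17.
Augment Plant→x2→City: bottleneck 5, flow now 22.
Augment Plant→x4→City: bottleneck 3, flow now 25.
Augment Plant→x2→x4→City: bottleneck 3, flow now 28.
Augment Plant→x3→x4→City: bottleneck 5, flow now 33.
No augmenting path remains; maximum flow = 33.
In the residual graph, reachable from Plant: {Plant, x3}.
Min-cut edges: Plant→x1 (6), Plant→x2 (8), Plant→x4 (3), Plant→City (11), x3→x4 (5); capacity 6 + 8 + 3 + 11 + 5 = 33.
This cut is saturated, so no flow can exceed 33.

33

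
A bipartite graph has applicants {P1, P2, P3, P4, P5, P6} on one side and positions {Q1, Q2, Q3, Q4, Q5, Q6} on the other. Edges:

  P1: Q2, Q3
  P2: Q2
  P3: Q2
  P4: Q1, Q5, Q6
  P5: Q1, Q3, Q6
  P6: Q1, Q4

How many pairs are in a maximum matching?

5

Unit-capacity flow: source→left, listed edges, right→sink; max matching = max flow.
Augmenting path P1→Q2 (+1); matched 1.
Augmenting path P4→Q1 (+1); matched 2.
Augmenting path P5→Q3 (+1); matched 3.
Augmenting path P6→Q4 (+1); matched 4.
Augmenting path P2→Q2→P1→Q3→P5→Q6 (+1); matched 5.
No augmenting path remains; maximum matching = 5.
König certificate: {P1, P4, P5, P6, Q2} is a vertex cover of size 5 (every listed pair touches it), so no matching can be larger.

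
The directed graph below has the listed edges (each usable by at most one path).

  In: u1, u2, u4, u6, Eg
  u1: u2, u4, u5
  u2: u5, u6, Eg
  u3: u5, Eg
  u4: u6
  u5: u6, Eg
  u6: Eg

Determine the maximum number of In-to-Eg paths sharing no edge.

Assign every edge capacity 1; by Menger, the answer equals the max flow.
Path In→Eg (+1); total 1.
Path In→u2→Eg (+1); total 2.
Path In→u6→Eg (+1); total 3.
Path In→u1→u5→Eg (+1); total 4.
No residual In→Eg path; max flow = 4.
Certifying cut of size 4: {In→Eg, In→u1, In→u2, u6→Eg}.

4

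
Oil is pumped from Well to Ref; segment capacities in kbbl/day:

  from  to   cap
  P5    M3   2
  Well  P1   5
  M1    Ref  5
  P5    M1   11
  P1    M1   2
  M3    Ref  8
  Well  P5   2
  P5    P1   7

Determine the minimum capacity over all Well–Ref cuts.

4

Augment Well→P5→M1→Ref: bottleneck 2, flow now 2.
Augment Well→P1→M1→Ref: bottleneck 2, flow now 4.
No augmenting path remains; maximum flow = 4.
By max-flow min-cut, the minimum cut capacity equals the max flow.
In the residual graph, reachable from Well: {Well, P1}.
Min-cut edges: Well→P5 (2), P1→M1 (2); capacity 2 + 2 = 4.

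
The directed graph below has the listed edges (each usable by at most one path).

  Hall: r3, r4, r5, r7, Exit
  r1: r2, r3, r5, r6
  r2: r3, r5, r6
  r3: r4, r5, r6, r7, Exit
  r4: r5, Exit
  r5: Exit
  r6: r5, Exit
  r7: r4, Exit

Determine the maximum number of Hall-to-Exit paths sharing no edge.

5

Assign every edge capacity 1; by Menger, the answer equals the max flow.
Path Hall→Exit (+1); total 1.
Path Hall→r3→Exit (+1); total 2.
Path Hall→r4→Exit (+1); total 3.
Path Hall→r5→Exit (+1); total 4.
Path Hall→r7→Exit (+1); total 5.
No residual Hall→Exit path; max flow = 5.
Certifying cut of size 5: {Hall→Exit, Hall→r3, Hall→r4, Hall→r5, Hall→r7}.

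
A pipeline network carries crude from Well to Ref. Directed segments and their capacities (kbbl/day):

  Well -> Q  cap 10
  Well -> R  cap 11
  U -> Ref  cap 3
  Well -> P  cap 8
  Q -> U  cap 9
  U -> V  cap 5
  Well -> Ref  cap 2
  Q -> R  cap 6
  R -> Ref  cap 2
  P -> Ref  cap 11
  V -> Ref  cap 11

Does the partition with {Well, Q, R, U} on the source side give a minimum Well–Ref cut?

Yes — it is a minimum cut (capacity 20).

Given cut capacity: 8 + 2 + 2 + 5 + 3 = 20.
Augment Well→Ref: bottleneck 2, flow now 2.
Augment Well→P→Ref: bottleneck 8, flow now 10.
Augment Well→R→Ref: bottleneck 2, flow now 12.
Augment Well→Q→U→Ref: bottleneck 3, flow now 15.
Augment Well→Q→U→V→Ref: bottleneck 5, flow now 20.
No augmenting path remains; maximum flow = 20.
Cut capacity 20 equals the max flow, so it is a minimum cut.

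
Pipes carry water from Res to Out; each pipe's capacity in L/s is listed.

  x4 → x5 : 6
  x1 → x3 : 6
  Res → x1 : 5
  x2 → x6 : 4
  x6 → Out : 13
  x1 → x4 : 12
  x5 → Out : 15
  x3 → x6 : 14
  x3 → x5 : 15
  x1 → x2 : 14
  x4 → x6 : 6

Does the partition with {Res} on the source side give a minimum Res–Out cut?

Yes — it is a minimum cut (capacity 5).

Given cut capacity: 5 = 5.
Augment Res→x1→x2→x6→Out: bottleneck 4, flow now 4.
Augment Res→x1→x3→x5→Out: bottleneck 1, flow now 5.
No augmenting path remains; maximum flow = 5.
Cut capacity 5 equals the max flow, so it is a minimum cut.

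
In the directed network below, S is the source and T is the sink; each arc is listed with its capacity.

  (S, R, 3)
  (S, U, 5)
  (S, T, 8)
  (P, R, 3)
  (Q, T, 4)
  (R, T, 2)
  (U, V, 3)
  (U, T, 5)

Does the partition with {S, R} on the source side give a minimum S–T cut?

Yes — it is a minimum cut (capacity 15).

Given cut capacity: 5 + 8 + 2 = 15.
Augment S→T: bottleneck 8, flow now 8.
Augment S→R→T: bottleneck 2, flow now 10.
Augment S→U→T: bottleneck 5, flow now 15.
No augmenting path remains; maximum flow = 15.
Cut capacity 15 equals the max flow, so it is a minimum cut.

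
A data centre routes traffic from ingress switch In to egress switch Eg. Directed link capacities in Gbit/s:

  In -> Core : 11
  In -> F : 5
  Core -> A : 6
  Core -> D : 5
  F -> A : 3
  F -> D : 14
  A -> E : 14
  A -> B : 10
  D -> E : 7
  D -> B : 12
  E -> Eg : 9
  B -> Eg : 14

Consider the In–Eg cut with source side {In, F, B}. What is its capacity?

42

Edges leaving {In, F, B}: In→Core (11), F→A (3), F→D (14), B→Eg (14).
Cut capacity = 11 + 3 + 14 + 14 = 42.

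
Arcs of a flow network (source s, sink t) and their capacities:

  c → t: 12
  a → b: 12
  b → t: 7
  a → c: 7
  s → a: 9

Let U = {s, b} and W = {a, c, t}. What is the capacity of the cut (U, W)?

16

Edges leaving {s, b}: s→a (9), b→t (7).
Cut capacity = 9 + 7 = 16.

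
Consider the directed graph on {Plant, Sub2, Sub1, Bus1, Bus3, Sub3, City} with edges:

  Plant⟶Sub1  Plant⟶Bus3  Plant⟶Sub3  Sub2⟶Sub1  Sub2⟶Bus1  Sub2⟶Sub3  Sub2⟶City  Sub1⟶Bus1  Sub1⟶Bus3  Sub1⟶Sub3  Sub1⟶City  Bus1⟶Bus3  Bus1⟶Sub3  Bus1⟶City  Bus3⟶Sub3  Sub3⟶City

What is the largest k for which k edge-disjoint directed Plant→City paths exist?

2

Assign every edge capacity 1; by Menger, the answer equals the max flow.
Path Plant→Sub1→City (+1); total 1.
Path Plant→Sub3→City (+1); total 2.
No residual Plant→City path; max flow = 2.
Certifying cut of size 2: {Plant→Sub1, Sub3→City}.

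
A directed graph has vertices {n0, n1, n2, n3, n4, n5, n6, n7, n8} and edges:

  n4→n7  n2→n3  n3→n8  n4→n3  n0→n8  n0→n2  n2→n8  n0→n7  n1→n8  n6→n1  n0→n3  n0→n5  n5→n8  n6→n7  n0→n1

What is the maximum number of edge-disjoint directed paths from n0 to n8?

Assign every edge capacity 1; by Menger, the answer equals the max flow.
Path n0→n8 (+1); total 1.
Path n0→n1→n8 (+1); total 2.
Path n0→n2→n8 (+1); total 3.
Path n0→n3→n8 (+1); total 4.
Path n0→n5→n8 (+1); total 5.
No residual n0→n8 path; max flow = 5.
Certifying cut of size 5: {n0→n1, n0→n2, n0→n3, n0→n5, n0→n8}.

5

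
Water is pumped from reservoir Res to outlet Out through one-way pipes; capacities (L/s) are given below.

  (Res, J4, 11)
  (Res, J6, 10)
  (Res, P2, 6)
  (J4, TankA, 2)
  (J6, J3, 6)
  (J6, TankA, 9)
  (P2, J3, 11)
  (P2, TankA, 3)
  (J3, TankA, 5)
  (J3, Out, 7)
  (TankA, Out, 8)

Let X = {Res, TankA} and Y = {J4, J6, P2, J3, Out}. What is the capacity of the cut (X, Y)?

35

Edges leaving {Res, TankA}: Res→J4 (11), Res→J6 (10), Res→P2 (6), TankA→Out (8).
Cut capacity = 11 + 10 + 6 + 8 = 35.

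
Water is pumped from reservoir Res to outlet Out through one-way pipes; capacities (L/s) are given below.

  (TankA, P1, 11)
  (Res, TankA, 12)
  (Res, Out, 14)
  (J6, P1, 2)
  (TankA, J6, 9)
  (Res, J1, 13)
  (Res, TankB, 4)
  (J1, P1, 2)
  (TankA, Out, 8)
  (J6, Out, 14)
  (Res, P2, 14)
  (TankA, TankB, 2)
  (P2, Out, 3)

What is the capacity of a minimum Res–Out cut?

Augment Res→Out: bottleneck 14, flow now 14.
Augment Res→TankA→Out: bottleneck 8, flow now 22.
Augment Res→P2→Out: bottleneck 3, flow now 25.
Augment Res→TankA→J6→Out: bottleneck 4, flow now 29.
No augmenting path remains; maximum flow = 29.
By max-flow min-cut, the minimum cut capacity equals the max flow.
In the residual graph, reachable from Res: {Res, TankB, P2, J1, P1}.
Min-cut edges: Res→TankA (12), Res→Out (14), P2→Out (3); capacity 12 + 14 + 3 = 29.

29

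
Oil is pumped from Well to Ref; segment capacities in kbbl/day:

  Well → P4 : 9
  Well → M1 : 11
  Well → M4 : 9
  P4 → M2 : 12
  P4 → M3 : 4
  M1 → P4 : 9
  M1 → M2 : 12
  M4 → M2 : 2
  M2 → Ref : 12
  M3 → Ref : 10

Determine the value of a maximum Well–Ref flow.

16

Augment Well→P4→M2→Ref: bottleneck 9, flow now 9.
Augment Well→M1→M2→Ref: bottleneck 3, flow now 12.
Augment Well→M1→P4→M3→Ref: bottleneck 4, flow now 16.
No augmenting path remains; maximum flow = 16.
In the residual graph, reachable from Well: {Well, P4, M1, M4, M2}.
Min-cut edges: P4→M3 (4), M2→Ref (12); capacity 4 + 12 = 16.
This cut is saturated, so no flow can exceed 16.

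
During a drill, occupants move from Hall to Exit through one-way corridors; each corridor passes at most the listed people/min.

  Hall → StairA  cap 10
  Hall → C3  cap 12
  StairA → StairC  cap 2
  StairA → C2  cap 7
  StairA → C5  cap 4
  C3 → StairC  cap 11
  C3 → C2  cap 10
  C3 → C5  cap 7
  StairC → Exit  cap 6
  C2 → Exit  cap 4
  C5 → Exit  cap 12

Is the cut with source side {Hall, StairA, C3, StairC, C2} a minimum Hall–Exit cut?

Yes — it is a minimum cut (capacity 21).

Given cut capacity: 4 + 7 + 6 + 4 = 21.
Augment Hall→StairA→StairC→Exit: bottleneck 2, flow now 2.
Augment Hall→StairA→C2→Exit: bottleneck 4, flow now 6.
Augment Hall→StairA→C5→Exit: bottleneck 4, flow now 10.
Augment Hall→C3→StairC→Exit: bottleneck 4, flow now 14.
Augment Hall→C3→C5→Exit: bottleneck 7, flow now 21.
No augmenting path remains; maximum flow = 21.
Cut capacity 21 equals the max flow, so it is a minimum cut.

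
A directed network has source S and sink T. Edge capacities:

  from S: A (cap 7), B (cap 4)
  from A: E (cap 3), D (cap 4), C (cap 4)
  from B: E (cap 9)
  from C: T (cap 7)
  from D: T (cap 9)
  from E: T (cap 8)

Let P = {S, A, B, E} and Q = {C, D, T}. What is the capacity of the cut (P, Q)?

16

Edges leaving {S, A, B, E}: A→C (4), A→D (4), E→T (8).
Cut capacity = 4 + 4 + 8 = 16.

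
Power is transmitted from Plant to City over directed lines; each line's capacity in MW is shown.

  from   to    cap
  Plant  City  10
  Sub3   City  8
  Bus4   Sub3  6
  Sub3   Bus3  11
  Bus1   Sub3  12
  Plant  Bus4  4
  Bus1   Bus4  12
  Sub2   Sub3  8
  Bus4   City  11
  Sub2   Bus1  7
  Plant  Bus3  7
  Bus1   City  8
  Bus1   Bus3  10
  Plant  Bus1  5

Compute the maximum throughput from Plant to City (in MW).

19

Augment Plant→City: bottleneck 10, flow now 10.
Augment Plant→Bus1→City: bottleneck 5, flow now 15.
Augment Plant→Bus4→City: bottleneck 4, flow now 19.
No augmenting path remains; maximum flow = 19.
In the residual graph, reachable from Plant: {Plant, Bus3}.
Min-cut edges: Plant→Bus1 (5), Plant→Bus4 (4), Plant→City (10); capacity 5 + 4 + 10 = 19.
This cut is saturated, so no flow can exceed 19.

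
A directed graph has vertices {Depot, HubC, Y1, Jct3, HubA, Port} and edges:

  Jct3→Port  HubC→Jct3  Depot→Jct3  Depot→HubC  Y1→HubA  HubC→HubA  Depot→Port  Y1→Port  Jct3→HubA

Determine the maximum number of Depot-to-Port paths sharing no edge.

2

Assign every edge capacity 1; by Menger, the answer equals the max flow.
Path Depot→Port (+1); total 1.
Path Depot→Jct3→Port (+1); total 2.
No residual Depot→Port path; max flow = 2.
Certifying cut of size 2: {Depot→Port, Jct3→Port}.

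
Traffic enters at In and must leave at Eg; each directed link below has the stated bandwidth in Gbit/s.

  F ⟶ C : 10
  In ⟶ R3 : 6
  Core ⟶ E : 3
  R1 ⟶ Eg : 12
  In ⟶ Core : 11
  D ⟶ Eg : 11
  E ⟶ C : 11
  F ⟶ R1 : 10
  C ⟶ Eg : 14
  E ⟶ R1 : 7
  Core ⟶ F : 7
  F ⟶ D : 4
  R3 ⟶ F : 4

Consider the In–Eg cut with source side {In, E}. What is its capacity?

Edges leaving {In, E}: In→Core (11), In→R3 (6), E→R1 (7), E→C (11).
Cut capacity = 11 + 6 + 7 + 11 = 35.

35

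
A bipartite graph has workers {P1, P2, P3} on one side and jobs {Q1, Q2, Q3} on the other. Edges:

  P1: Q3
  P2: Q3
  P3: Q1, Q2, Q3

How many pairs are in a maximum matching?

Unit-capacity flow: source→left, listed edges, right→sink; max matching = max flow.
Augmenting path P1→Q3 (+1); matched 1.
Augmenting path P3→Q1 (+1); matched 2.
No augmenting path remains; maximum matching = 2.
König certificate: {P3, Q3} is a vertex cover of size 2 (every listed pair touches it), so no matching can be larger.

2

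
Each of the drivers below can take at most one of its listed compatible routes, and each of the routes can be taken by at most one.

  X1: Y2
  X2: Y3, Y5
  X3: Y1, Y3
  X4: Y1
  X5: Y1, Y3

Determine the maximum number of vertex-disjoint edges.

4

Unit-capacity flow: source→left, listed edges, right→sink; max matching = max flow.
Augmenting path X1→Y2 (+1); matched 1.
Augmenting path X2→Y3 (+1); matched 2.
Augmenting path X3→Y1 (+1); matched 3.
Augmenting path X5→Y3→X2→Y5 (+1); matched 4.
No augmenting path remains; maximum matching = 4.
König certificate: {X1, X2, Y1, Y3} is a vertex cover of size 4 (every listed pair touches it), so no matching can be larger.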